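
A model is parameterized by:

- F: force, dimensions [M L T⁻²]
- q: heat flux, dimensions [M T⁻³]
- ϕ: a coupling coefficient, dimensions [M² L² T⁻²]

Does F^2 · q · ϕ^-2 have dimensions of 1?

Sum the exponent of each base dimension across the product:
  M: 2·[F]_M + [q]_M − 2·[ϕ]_M = 2·(1) + (1) − 2·(2) = -1
  L: 2·[F]_L + [q]_L − 2·[ϕ]_L = 2·(1) + (0) − 2·(2) = -2
  T: 2·[F]_T + [q]_T − 2·[ϕ]_T = 2·(-2) + (-3) − 2·(-2) = -3
Net dimensions [M⁻¹ L⁻² T⁻³] ≠ [1] — not dimensionless.

no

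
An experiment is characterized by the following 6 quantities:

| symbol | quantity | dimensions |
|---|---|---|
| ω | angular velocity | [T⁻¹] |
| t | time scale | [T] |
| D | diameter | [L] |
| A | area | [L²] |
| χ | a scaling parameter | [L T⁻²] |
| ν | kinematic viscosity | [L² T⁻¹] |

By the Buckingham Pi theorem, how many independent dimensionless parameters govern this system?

There are 6 variables and 2 base dimensions (L, T).
The dimension matrix has rank 2.
Independent dimensionless groups: 6 − 2 = 4.

4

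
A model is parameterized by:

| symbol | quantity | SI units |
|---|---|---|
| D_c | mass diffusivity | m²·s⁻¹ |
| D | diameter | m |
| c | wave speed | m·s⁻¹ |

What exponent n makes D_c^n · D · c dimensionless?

Balance the L exponent: (2)·n from D_c, plus (1) + (1) = 2 from the rest, must sum to zero.
2n + 2 = 0, so n = -1.

-1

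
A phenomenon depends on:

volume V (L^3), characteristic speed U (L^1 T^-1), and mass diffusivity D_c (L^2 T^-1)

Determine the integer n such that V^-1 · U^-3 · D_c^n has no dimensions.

3

Balance the L exponent: (2)·n from D_c, plus −(3) − 3·(1) = -6 from the rest, must sum to zero.
2n − 6 = 0, so n = 3.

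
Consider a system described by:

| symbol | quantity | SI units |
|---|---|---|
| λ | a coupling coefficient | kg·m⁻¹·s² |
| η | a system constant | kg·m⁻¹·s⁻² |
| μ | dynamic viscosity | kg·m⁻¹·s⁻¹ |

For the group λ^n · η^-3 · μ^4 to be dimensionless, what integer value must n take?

Balance the M exponent: (1)·n from λ, plus −3·(1) + 4·(1) = 1 from the rest, must sum to zero.
n + 1 = 0, so n = -1.

-1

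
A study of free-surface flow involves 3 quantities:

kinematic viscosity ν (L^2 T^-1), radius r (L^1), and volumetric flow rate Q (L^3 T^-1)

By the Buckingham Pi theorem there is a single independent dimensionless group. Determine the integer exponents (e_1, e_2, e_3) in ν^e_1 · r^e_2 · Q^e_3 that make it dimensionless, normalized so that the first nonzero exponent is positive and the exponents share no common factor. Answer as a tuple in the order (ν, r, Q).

L: e_1·(2) + e_2·(1) + e_3·(3) = 0
T: e_1·(-1) + e_2·(0) + e_3·(-1) = 0
Solving this homogeneous linear system for the smallest-integer solution (first nonzero entry positive) gives (1, 1, -1).

(1, 1, -1)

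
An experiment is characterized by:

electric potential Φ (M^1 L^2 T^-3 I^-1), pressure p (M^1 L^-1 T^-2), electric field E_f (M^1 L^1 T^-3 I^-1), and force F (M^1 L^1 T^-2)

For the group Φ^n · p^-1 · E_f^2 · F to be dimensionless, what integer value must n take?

Balance the M exponent: (1)·n from Φ, plus −(1) + 2·(1) + (1) = 2 from the rest, must sum to zero.
n + 2 = 0, so n = -2.

-2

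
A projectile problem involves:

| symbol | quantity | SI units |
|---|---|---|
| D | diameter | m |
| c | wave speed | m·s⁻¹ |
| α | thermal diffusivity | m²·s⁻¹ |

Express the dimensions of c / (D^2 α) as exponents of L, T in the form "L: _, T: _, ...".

Collect each base-dimension exponent across the product:
  L: −2·(1) + (1) − (2) = -3
  T: −2·(0) + (-1) − (-1) = 0
So the dimensions are [L⁻³].

L: -3, T: 0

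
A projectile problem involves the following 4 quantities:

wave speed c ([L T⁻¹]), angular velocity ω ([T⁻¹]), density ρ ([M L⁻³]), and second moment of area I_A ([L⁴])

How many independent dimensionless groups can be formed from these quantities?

1

There are 4 variables and 3 base dimensions (M, L, T).
The dimension matrix has rank 3.
Independent dimensionless groups: 4 − 3 = 1.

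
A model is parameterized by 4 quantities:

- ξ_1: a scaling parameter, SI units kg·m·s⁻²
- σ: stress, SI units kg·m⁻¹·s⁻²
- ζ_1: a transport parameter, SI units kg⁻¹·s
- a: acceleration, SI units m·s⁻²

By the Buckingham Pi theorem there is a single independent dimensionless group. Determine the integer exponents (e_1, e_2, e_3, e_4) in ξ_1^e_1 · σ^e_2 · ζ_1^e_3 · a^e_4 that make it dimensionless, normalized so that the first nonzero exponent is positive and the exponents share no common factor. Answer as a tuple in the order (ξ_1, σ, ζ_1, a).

M: e_1·(1) + e_2·(1) + e_3·(-1) + e_4·(0) = 0
L: e_1·(1) + e_2·(-1) + e_3·(0) + e_4·(1) = 0
T: e_1·(-2) + e_2·(-2) + e_3·(1) + e_4·(-2) = 0
Solving this homogeneous linear system for the smallest-integer solution (first nonzero entry positive) gives (3, 1, 4, -2).

(3, 1, 4, -2)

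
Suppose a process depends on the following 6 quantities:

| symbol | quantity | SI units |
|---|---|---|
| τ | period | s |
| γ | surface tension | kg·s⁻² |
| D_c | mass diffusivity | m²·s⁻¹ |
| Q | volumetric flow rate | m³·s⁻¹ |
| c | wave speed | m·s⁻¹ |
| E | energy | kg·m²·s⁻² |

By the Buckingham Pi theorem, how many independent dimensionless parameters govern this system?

There are 6 variables and 3 base dimensions (M, L, T).
The dimension matrix has rank 3.
Independent dimensionless groups: 6 − 3 = 3.

3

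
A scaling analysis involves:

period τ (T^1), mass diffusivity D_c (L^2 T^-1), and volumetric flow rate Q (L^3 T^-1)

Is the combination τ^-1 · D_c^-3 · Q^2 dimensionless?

yes

Sum the exponent of each base dimension across the product:
  L: −[τ]_L − 3·[D_c]_L + 2·[Q]_L = −(0) − 3·(2) + 2·(3) = 0
  T: −[τ]_T − 3·[D_c]_T + 2·[Q]_T = −(1) − 3·(-1) + 2·(-1) = 0
All base exponents vanish — dimensionless.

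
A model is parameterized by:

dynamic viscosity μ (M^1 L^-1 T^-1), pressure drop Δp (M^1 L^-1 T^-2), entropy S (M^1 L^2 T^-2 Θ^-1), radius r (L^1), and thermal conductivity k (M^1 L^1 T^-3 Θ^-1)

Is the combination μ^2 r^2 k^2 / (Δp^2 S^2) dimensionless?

Sum the exponent of each base dimension across the product:
  M: 2·[μ]_M − 2·[Δp]_M − 2·[S]_M + 2·[r]_M + 2·[k]_M = 2·(1) − 2·(1) − 2·(1) + 2·(0) + 2·(1) = 0
  L: 2·[μ]_L − 2·[Δp]_L − 2·[S]_L + 2·[r]_L + 2·[k]_L = 2·(-1) − 2·(-1) − 2·(2) + 2·(1) + 2·(1) = 0
  T: 2·[μ]_T − 2·[Δp]_T − 2·[S]_T + 2·[r]_T + 2·[k]_T = 2·(-1) − 2·(-2) − 2·(-2) + 2·(0) + 2·(-3) = 0
  Θ: 2·[μ]_Θ − 2·[Δp]_Θ − 2·[S]_Θ + 2·[r]_Θ + 2·[k]_Θ = 2·(0) − 2·(0) − 2·(-1) + 2·(0) + 2·(-1) = 0
All base exponents vanish — dimensionless.

yes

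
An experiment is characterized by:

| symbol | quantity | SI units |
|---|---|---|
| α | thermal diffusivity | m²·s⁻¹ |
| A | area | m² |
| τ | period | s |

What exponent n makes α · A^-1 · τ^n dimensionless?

Balance the T exponent: (1)·n from τ, plus (-1) − (0) = -1 from the rest, must sum to zero.
n − 1 = 0, so n = 1.

1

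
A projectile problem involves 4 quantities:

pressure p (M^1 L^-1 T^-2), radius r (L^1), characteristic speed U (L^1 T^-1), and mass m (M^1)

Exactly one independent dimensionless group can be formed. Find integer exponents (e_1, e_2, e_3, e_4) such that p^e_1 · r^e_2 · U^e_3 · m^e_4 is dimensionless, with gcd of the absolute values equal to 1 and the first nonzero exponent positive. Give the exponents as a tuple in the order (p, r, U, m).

M: e_1·(1) + e_2·(0) + e_3·(0) + e_4·(1) = 0
L: e_1·(-1) + e_2·(1) + e_3·(1) + e_4·(0) = 0
T: e_1·(-2) + e_2·(0) + e_3·(-1) + e_4·(0) = 0
Solving this homogeneous linear system for the smallest-integer solution (first nonzero entry positive) gives (1, 3, -2, -1).

(1, 3, -2, -1)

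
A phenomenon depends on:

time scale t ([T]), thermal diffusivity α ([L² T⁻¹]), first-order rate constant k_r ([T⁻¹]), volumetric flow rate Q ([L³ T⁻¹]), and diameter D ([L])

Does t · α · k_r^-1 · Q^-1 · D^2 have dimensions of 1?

Sum the exponent of each base dimension across the product:
  L: [t]_L + [α]_L − [k_r]_L − [Q]_L + 2·[D]_L = (0) + (2) − (0) − (3) + 2·(1) = 1
  T: [t]_T + [α]_T − [k_r]_T − [Q]_T + 2·[D]_T = (1) + (-1) − (-1) − (-1) + 2·(0) = 2
Net dimensions [L T²] ≠ [1] — not dimensionless.

no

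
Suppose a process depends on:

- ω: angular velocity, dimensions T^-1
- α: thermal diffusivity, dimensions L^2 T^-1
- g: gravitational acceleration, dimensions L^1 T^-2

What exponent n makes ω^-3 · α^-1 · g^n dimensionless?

Balance the L exponent: (1)·n from g, plus −3·(0) − (2) = -2 from the rest, must sum to zero.
n − 2 = 0, so n = 2.

2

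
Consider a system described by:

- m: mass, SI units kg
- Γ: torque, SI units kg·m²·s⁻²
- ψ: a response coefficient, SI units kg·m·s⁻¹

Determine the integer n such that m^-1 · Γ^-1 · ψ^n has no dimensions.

2

Balance the M exponent: (1)·n from ψ, plus −(1) − (1) = -2 from the rest, must sum to zero.
n − 2 = 0, so n = 2.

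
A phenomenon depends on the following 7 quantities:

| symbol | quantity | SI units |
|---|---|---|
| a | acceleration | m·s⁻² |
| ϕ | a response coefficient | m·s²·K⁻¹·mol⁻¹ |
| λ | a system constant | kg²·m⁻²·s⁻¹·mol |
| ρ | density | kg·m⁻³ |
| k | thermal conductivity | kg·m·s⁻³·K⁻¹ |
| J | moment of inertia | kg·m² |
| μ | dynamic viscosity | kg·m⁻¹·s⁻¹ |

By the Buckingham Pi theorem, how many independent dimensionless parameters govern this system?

2

There are 7 variables and 5 base dimensions (M, L, T, Θ, N).
The dimension matrix has rank 5.
Independent dimensionless groups: 7 − 5 = 2.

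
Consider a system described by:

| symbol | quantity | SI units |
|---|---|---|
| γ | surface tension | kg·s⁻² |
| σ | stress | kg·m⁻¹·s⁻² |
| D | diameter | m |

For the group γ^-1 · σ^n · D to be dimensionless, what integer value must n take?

1

Balance the M exponent: (1)·n from σ, plus −(1) + (0) = -1 from the rest, must sum to zero.
n − 1 = 0, so n = 1.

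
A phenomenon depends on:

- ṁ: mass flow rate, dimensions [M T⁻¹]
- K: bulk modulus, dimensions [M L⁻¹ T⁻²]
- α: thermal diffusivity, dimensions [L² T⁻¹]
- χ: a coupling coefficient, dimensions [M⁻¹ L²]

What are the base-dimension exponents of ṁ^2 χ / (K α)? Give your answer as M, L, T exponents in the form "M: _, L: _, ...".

Collect each base-dimension exponent across the product:
  M: 2·(1) − (1) − (0) + (-1) = 0
  L: 2·(0) − (-1) − (2) + (2) = 1
  T: 2·(-1) − (-2) − (-1) + (0) = 1
So the dimensions are [L T].

M: 0, L: 1, T: 1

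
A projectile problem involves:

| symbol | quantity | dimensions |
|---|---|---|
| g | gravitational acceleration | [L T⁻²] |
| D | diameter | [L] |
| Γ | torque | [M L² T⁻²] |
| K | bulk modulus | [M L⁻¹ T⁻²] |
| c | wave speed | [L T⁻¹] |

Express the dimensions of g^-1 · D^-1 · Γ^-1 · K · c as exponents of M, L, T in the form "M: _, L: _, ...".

Collect each base-dimension exponent across the product:
  M: −(0) − (0) − (1) + (1) + (0) = 0
  L: −(1) − (1) − (2) + (-1) + (1) = -4
  T: −(-2) − (0) − (-2) + (-2) + (-1) = 1
So the dimensions are [L⁻⁴ T].

M: 0, L: -4, T: 1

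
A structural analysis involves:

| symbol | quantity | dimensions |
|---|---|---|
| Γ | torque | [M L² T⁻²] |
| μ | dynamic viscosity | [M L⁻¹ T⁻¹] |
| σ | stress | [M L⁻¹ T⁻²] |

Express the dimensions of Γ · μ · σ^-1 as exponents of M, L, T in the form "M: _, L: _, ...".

M: 1, L: 2, T: -1

Collect each base-dimension exponent across the product:
  M: (1) + (1) − (1) = 1
  L: (2) + (-1) − (-1) = 2
  T: (-2) + (-1) − (-2) = -1
So the dimensions are [M L² T⁻¹].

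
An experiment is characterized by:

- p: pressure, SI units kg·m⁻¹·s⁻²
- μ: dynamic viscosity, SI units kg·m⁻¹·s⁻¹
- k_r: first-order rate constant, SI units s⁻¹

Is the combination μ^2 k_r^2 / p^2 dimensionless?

yes

Sum the exponent of each base dimension across the product:
  M: −2·[p]_M + 2·[μ]_M + 2·[k_r]_M = −2·(1) + 2·(1) + 2·(0) = 0
  L: −2·[p]_L + 2·[μ]_L + 2·[k_r]_L = −2·(-1) + 2·(-1) + 2·(0) = 0
  T: −2·[p]_T + 2·[μ]_T + 2·[k_r]_T = −2·(-2) + 2·(-1) + 2·(-1) = 0
  Θ: −2·[p]_Θ + 2·[μ]_Θ + 2·[k_r]_Θ = −2·(0) + 2·(0) + 2·(0) = 0
All base exponents vanish — dimensionless.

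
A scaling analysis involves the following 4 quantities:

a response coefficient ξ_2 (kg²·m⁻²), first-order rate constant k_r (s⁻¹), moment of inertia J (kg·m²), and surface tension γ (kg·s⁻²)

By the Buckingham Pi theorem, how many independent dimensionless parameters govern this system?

There are 4 variables and 3 base dimensions (M, L, T).
The dimension matrix has rank 3.
Independent dimensionless groups: 4 − 3 = 1.

1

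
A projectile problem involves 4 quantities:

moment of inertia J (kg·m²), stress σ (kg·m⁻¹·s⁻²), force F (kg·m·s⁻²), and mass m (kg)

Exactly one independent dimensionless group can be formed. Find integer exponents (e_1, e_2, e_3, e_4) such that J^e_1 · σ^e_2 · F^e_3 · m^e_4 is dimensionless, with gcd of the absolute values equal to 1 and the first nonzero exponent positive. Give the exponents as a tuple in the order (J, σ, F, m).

(1, 1, -1, -1)

M: e_1·(1) + e_2·(1) + e_3·(1) + e_4·(1) = 0
L: e_1·(2) + e_2·(-1) + e_3·(1) + e_4·(0) = 0
T: e_1·(0) + e_2·(-2) + e_3·(-2) + e_4·(0) = 0
Solving this homogeneous linear system for the smallest-integer solution (first nonzero entry positive) gives (1, 1, -1, -1).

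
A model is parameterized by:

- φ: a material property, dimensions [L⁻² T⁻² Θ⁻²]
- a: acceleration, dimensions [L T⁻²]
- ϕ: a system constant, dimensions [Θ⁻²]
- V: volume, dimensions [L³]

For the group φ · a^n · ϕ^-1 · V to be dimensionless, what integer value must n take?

-1

Balance the L exponent: (1)·n from a, plus (-2) − (0) + (3) = 1 from the rest, must sum to zero.
n + 1 = 0, so n = -1.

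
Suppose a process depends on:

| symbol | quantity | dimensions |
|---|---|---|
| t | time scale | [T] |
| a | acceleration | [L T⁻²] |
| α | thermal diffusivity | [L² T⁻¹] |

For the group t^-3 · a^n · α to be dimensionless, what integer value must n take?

-2

Balance the L exponent: (1)·n from a, plus −3·(0) + (2) = 2 from the rest, must sum to zero.
n + 2 = 0, so n = -2.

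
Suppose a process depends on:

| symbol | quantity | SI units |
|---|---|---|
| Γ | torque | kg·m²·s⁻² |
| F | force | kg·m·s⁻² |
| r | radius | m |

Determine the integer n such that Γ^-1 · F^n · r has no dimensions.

1

Balance the M exponent: (1)·n from F, plus −(1) + (0) = -1 from the rest, must sum to zero.
n − 1 = 0, so n = 1.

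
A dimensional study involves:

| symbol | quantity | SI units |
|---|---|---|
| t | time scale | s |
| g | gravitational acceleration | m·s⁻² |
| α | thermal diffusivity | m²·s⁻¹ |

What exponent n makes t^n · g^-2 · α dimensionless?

Balance the T exponent: (1)·n from t, plus −2·(-2) + (-1) = 3 from the rest, must sum to zero.
n + 3 = 0, so n = -3.

-3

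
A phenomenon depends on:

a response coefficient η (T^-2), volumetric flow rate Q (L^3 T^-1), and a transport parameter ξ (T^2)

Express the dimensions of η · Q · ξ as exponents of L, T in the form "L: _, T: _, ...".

Collect each base-dimension exponent across the product:
  L: (0) + (3) + (0) = 3
  T: (-2) + (-1) + (2) = -1
So the dimensions are [L³ T⁻¹].

L: 3, T: -1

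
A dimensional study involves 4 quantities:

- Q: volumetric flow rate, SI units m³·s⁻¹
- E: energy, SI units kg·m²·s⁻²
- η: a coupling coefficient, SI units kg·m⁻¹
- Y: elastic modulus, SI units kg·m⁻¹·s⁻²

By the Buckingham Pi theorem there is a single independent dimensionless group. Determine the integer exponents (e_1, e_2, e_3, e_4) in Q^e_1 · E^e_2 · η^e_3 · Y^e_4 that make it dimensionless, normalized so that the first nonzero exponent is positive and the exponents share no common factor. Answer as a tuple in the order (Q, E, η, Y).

(2, -2, 1, 1)

M: e_1·(0) + e_2·(1) + e_3·(1) + e_4·(1) = 0
L: e_1·(3) + e_2·(2) + e_3·(-1) + e_4·(-1) = 0
T: e_1·(-1) + e_2·(-2) + e_3·(0) + e_4·(-2) = 0
Solving this homogeneous linear system for the smallest-integer solution (first nonzero entry positive) gives (2, -2, 1, 1).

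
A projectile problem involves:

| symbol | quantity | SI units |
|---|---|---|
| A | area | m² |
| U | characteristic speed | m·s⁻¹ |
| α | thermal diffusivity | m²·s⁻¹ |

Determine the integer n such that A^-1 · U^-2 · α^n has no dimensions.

2

Balance the L exponent: (2)·n from α, plus −(2) − 2·(1) = -4 from the rest, must sum to zero.
2n − 4 = 0, so n = 2.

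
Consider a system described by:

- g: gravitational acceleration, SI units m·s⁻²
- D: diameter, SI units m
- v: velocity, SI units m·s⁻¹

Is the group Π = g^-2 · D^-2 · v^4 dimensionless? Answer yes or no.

Sum the exponent of each base dimension across the product:
  L: −2·[g]_L − 2·[D]_L + 4·[v]_L = −2·(1) − 2·(1) + 4·(1) = 0
  T: −2·[g]_T − 2·[D]_T + 4·[v]_T = −2·(-2) − 2·(0) + 4·(-1) = 0
All base exponents vanish — dimensionless.

yes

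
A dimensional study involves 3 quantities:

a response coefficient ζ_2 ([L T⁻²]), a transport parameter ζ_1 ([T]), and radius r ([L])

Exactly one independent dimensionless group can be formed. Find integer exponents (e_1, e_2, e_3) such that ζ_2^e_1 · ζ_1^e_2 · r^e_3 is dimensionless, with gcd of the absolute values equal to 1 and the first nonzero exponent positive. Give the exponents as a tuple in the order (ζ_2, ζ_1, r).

L: e_1·(1) + e_2·(0) + e_3·(1) = 0
T: e_1·(-2) + e_2·(1) + e_3·(0) = 0
Solving this homogeneous linear system for the smallest-integer solution (first nonzero entry positive) gives (1, 2, -1).

(1, 2, -1)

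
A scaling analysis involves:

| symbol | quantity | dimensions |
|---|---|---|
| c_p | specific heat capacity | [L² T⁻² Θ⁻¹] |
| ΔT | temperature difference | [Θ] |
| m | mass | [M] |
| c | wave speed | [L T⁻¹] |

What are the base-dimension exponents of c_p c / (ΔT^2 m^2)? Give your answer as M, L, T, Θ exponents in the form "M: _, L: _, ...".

M: -2, L: 3, T: -3, Θ: -3

Collect each base-dimension exponent across the product:
  M: (0) − 2·(0) − 2·(1) + (0) = -2
  L: (2) − 2·(0) − 2·(0) + (1) = 3
  T: (-2) − 2·(0) − 2·(0) + (-1) = -3
  Θ: (-1) − 2·(1) − 2·(0) + (0) = -3
So the dimensions are [M⁻² L³ T⁻³ Θ⁻³].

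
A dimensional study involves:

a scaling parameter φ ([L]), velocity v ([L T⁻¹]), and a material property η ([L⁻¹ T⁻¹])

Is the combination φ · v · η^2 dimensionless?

Sum the exponent of each base dimension across the product:
  L: [φ]_L + [v]_L + 2·[η]_L = (1) + (1) + 2·(-1) = 0
  T: [φ]_T + [v]_T + 2·[η]_T = (0) + (-1) + 2·(-1) = -3
Net dimensions [T⁻³] ≠ [1] — not dimensionless.

no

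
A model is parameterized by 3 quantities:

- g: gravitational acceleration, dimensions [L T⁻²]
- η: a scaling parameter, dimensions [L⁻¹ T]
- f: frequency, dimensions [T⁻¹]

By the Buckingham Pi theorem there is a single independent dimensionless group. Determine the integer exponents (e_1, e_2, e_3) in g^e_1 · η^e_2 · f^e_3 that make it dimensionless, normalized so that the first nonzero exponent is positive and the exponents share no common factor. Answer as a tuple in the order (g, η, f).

(1, 1, -1)

L: e_1·(1) + e_2·(-1) + e_3·(0) = 0
T: e_1·(-2) + e_2·(1) + e_3·(-1) = 0
Solving this homogeneous linear system for the smallest-integer solution (first nonzero entry positive) gives (1, 1, -1).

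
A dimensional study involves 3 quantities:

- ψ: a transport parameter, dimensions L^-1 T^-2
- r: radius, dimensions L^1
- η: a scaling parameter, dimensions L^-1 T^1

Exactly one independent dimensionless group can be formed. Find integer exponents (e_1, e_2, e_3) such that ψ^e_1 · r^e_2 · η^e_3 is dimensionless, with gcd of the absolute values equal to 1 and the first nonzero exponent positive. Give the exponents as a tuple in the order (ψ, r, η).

L: e_1·(-1) + e_2·(1) + e_3·(-1) = 0
T: e_1·(-2) + e_2·(0) + e_3·(1) = 0
Solving this homogeneous linear system for the smallest-integer solution (first nonzero entry positive) gives (1, 3, 2).

(1, 3, 2)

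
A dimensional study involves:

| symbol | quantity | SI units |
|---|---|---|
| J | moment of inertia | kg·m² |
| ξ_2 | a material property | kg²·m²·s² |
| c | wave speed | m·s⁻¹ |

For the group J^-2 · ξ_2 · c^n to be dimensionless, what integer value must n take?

2

Balance the L exponent: (1)·n from c, plus −2·(2) + (2) = -2 from the rest, must sum to zero.
n − 2 = 0, so n = 2.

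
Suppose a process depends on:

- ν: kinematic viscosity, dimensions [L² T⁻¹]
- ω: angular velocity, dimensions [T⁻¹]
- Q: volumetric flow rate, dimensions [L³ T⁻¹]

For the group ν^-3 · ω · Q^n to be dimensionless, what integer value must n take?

Balance the L exponent: (3)·n from Q, plus −3·(2) + (0) = -6 from the rest, must sum to zero.
3n − 6 = 0, so n = 2.

2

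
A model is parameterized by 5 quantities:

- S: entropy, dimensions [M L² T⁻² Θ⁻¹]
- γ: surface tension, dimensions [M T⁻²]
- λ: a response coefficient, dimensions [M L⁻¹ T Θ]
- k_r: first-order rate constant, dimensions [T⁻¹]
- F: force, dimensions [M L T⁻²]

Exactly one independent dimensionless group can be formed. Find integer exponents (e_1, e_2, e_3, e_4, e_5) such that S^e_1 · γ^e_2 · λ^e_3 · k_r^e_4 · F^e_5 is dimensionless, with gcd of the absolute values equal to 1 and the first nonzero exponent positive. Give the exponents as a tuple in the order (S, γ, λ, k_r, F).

M: e_1·(1) + e_2·(1) + e_3·(1) + e_4·(0) + e_5·(1) = 0
L: e_1·(2) + e_2·(0) + e_3·(-1) + e_4·(0) + e_5·(1) = 0
T: e_1·(-2) + e_2·(-2) + e_3·(1) + e_4·(-1) + e_5·(-2) = 0
Θ: e_1·(-1) + e_2·(0) + e_3·(1) + e_4·(0) + e_5·(0) = 0
Solving this homogeneous linear system for the smallest-integer solution (first nonzero entry positive) gives (1, -1, 1, 3, -1).

(1, -1, 1, 3, -1)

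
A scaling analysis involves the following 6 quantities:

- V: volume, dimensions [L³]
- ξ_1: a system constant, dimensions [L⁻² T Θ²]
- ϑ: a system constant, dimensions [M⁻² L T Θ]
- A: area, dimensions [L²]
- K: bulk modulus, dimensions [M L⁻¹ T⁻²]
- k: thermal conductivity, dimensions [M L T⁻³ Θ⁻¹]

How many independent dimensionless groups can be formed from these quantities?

There are 6 variables and 4 base dimensions (M, L, T, Θ).
The dimension matrix has rank 4.
Independent dimensionless groups: 6 − 4 = 2.

2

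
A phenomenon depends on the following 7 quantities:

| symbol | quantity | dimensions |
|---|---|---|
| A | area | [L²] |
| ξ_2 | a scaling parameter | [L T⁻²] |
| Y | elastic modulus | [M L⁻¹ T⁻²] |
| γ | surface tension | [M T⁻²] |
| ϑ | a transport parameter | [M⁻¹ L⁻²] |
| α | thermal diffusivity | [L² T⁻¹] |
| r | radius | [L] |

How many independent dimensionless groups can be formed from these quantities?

There are 7 variables and 3 base dimensions (M, L, T).
The dimension matrix has rank 3.
Independent dimensionless groups: 7 − 3 = 4.

4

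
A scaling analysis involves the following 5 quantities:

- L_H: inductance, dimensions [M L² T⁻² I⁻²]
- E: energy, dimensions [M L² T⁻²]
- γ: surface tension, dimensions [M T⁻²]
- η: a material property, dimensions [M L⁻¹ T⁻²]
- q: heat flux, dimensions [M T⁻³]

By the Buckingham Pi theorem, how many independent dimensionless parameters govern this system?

There are 5 variables and 4 base dimensions (M, L, T, I).
The dimension matrix has rank 4.
Independent dimensionless groups: 5 − 4 = 1.

1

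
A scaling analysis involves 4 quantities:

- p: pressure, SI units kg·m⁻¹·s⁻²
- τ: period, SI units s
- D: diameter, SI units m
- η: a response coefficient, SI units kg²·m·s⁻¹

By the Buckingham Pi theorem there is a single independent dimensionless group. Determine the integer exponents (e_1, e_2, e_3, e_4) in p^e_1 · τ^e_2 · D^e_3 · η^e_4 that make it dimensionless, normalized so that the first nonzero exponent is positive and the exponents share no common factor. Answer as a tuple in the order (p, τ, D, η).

(2, 3, 3, -1)

M: e_1·(1) + e_2·(0) + e_3·(0) + e_4·(2) = 0
L: e_1·(-1) + e_2·(0) + e_3·(1) + e_4·(1) = 0
T: e_1·(-2) + e_2·(1) + e_3·(0) + e_4·(-1) = 0
Solving this homogeneous linear system for the smallest-integer solution (first nonzero entry positive) gives (2, 3, 3, -1).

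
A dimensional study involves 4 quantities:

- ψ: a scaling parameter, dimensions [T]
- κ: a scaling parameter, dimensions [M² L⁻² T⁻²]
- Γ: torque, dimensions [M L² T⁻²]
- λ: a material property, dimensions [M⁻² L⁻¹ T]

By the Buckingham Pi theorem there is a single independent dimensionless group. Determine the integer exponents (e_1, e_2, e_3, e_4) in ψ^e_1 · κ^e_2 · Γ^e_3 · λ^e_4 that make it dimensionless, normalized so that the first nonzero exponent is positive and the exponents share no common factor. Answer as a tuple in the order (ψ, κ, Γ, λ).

M: e_1·(0) + e_2·(2) + e_3·(1) + e_4·(-2) = 0
L: e_1·(0) + e_2·(-2) + e_3·(2) + e_4·(-1) = 0
T: e_1·(1) + e_2·(-2) + e_3·(-2) + e_4·(1) = 0
Solving this homogeneous linear system for the smallest-integer solution (first nonzero entry positive) gives (4, 1, 2, 2).

(4, 1, 2, 2)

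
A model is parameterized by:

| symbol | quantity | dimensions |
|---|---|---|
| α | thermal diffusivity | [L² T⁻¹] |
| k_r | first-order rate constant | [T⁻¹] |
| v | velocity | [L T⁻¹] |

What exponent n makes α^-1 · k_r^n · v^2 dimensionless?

Balance the T exponent: (-1)·n from k_r, plus −(-1) + 2·(-1) = -1 from the rest, must sum to zero.
−n − 1 = 0, so n = -1.

-1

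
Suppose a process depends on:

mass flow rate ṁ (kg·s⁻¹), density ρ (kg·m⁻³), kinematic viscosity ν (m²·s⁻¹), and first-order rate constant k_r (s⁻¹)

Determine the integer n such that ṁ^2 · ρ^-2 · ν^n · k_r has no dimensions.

Balance the L exponent: (2)·n from ν, plus 2·(0) − 2·(-3) + (0) = 6 from the rest, must sum to zero.
2n + 6 = 0, so n = -3.

-3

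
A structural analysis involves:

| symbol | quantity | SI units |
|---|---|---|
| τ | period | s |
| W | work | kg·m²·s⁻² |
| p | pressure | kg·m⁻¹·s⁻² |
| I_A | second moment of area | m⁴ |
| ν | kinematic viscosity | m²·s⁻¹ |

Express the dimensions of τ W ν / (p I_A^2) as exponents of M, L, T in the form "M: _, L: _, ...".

M: 0, L: -3, T: 0

Collect each base-dimension exponent across the product:
  M: (0) + (1) − (1) − 2·(0) + (0) = 0
  L: (0) + (2) − (-1) − 2·(4) + (2) = -3
  T: (1) + (-2) − (-2) − 2·(0) + (-1) = 0
So the dimensions are [L⁻³].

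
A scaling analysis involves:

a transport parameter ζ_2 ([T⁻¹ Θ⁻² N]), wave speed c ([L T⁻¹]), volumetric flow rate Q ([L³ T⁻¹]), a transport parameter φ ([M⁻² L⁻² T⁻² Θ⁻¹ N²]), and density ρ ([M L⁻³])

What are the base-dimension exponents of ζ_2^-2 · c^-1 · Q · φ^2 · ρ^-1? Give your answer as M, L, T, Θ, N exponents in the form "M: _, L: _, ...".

M: -5, L: 1, T: -2, Θ: 2, N: 2

Collect each base-dimension exponent across the product:
  M: −2·(0) − (0) + (0) + 2·(-2) − (1) = -5
  L: −2·(0) − (1) + (3) + 2·(-2) − (-3) = 1
  T: −2·(-1) − (-1) + (-1) + 2·(-2) − (0) = -2
  Θ: −2·(-2) − (0) + (0) + 2·(-1) − (0) = 2
  N: −2·(1) − (0) + (0) + 2·(2) − (0) = 2
So the dimensions are [M⁻⁵ L T⁻² Θ² N²].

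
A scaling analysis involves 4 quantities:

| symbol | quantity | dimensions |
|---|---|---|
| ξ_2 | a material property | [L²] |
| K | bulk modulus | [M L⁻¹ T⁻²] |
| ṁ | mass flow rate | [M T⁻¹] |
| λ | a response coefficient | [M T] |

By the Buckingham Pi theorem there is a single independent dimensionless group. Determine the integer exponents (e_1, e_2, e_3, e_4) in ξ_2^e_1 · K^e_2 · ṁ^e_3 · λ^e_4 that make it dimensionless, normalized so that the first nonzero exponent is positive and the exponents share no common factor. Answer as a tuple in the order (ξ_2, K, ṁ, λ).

(1, 2, -3, 1)

M: e_1·(0) + e_2·(1) + e_3·(1) + e_4·(1) = 0
L: e_1·(2) + e_2·(-1) + e_3·(0) + e_4·(0) = 0
T: e_1·(0) + e_2·(-2) + e_3·(-1) + e_4·(1) = 0
Solving this homogeneous linear system for the smallest-integer solution (first nonzero entry positive) gives (1, 2, -3, 1).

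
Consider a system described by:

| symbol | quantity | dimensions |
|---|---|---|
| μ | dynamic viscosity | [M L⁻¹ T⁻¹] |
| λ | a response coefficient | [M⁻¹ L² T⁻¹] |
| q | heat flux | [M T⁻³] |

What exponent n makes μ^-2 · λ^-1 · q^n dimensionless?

Balance the M exponent: (1)·n from q, plus −2·(1) − (-1) = -1 from the rest, must sum to zero.
n − 1 = 0, so n = 1.

1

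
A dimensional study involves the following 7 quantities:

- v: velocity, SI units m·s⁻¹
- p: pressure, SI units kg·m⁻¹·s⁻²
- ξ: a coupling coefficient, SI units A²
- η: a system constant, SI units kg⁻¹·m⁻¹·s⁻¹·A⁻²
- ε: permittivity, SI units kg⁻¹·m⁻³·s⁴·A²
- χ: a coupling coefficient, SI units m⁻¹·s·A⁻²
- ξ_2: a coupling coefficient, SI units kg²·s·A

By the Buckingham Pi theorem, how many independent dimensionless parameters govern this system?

There are 7 variables and 4 base dimensions (M, L, T, I).
The dimension matrix has rank 4.
Independent dimensionless groups: 7 − 4 = 3.

3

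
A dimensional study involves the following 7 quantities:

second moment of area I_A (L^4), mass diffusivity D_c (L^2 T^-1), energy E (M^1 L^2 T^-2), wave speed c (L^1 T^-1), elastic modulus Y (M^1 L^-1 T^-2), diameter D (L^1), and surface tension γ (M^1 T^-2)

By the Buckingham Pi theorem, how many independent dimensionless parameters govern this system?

4

There are 7 variables and 3 base dimensions (M, L, T).
The dimension matrix has rank 3.
Independent dimensionless groups: 7 − 3 = 4.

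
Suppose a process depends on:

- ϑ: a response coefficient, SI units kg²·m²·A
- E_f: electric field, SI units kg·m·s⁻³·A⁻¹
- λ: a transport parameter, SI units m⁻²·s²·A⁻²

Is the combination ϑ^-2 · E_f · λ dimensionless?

Sum the exponent of each base dimension across the product:
  M: −2·[ϑ]_M + [E_f]_M + [λ]_M = −2·(2) + (1) + (0) = -3
  L: −2·[ϑ]_L + [E_f]_L + [λ]_L = −2·(2) + (1) + (-2) = -5
  T: −2·[ϑ]_T + [E_f]_T + [λ]_T = −2·(0) + (-3) + (2) = -1
  I: −2·[ϑ]_I + [E_f]_I + [λ]_I = −2·(1) + (-1) + (-2) = -5
Net dimensions [M⁻³ L⁻⁵ T⁻¹ I⁻⁵] ≠ [1] — not dimensionless.

no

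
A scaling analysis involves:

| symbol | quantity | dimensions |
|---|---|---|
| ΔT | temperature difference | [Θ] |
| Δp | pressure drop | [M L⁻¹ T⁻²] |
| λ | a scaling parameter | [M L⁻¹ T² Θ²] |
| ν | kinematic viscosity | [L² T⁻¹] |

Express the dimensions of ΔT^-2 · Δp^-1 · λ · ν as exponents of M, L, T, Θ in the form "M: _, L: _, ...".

Collect each base-dimension exponent across the product:
  M: −2·(0) − (1) + (1) + (0) = 0
  L: −2·(0) − (-1) + (-1) + (2) = 2
  T: −2·(0) − (-2) + (2) + (-1) = 3
  Θ: −2·(1) − (0) + (2) + (0) = 0
So the dimensions are [L² T³].

M: 0, L: 2, T: 3, Θ: 0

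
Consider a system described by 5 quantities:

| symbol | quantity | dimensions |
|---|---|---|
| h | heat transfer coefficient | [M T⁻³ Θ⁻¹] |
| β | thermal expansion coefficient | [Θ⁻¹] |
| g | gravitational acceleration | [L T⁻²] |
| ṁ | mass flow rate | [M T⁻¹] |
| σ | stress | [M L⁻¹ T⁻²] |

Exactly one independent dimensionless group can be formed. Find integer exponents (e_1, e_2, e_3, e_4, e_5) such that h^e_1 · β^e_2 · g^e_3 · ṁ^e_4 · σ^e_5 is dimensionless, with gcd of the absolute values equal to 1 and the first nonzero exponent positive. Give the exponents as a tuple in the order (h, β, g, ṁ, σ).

M: e_1·(1) + e_2·(0) + e_3·(0) + e_4·(1) + e_5·(1) = 0
L: e_1·(0) + e_2·(0) + e_3·(1) + e_4·(0) + e_5·(-1) = 0
T: e_1·(-3) + e_2·(0) + e_3·(-2) + e_4·(-1) + e_5·(-2) = 0
Θ: e_1·(-1) + e_2·(-1) + e_3·(0) + e_4·(0) + e_5·(0) = 0
Solving this homogeneous linear system for the smallest-integer solution (first nonzero entry positive) gives (3, -3, -2, -1, -2).

(3, -3, -2, -1, -2)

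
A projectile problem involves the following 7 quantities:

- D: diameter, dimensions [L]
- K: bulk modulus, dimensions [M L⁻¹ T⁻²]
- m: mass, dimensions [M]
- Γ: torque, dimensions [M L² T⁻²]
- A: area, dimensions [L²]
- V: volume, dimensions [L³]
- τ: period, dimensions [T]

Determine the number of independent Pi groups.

There are 7 variables and 3 base dimensions (M, L, T).
The dimension matrix has rank 3.
Independent dimensionless groups: 7 − 3 = 4.

4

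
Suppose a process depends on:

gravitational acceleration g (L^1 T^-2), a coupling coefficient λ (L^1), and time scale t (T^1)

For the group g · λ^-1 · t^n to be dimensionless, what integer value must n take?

2

Balance the T exponent: (1)·n from t, plus (-2) − (0) = -2 from the rest, must sum to zero.
n − 2 = 0, so n = 2.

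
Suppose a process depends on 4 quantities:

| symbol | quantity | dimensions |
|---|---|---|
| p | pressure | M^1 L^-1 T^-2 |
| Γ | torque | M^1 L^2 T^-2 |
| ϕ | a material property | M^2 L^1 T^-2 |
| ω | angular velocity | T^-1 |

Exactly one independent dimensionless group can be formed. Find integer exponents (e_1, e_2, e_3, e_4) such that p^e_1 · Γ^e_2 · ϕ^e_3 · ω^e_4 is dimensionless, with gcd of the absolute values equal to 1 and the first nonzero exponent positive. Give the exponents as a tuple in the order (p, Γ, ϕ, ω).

M: e_1·(1) + e_2·(1) + e_3·(2) + e_4·(0) = 0
L: e_1·(-1) + e_2·(2) + e_3·(1) + e_4·(0) = 0
T: e_1·(-2) + e_2·(-2) + e_3·(-2) + e_4·(-1) = 0
Solving this homogeneous linear system for the smallest-integer solution (first nonzero entry positive) gives (1, 1, -1, -2).

(1, 1, -1, -2)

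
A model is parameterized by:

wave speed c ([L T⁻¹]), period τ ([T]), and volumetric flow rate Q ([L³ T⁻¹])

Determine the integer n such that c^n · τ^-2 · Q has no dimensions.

Balance the L exponent: (1)·n from c, plus −2·(0) + (3) = 3 from the rest, must sum to zero.
n + 3 = 0, so n = -3.

-3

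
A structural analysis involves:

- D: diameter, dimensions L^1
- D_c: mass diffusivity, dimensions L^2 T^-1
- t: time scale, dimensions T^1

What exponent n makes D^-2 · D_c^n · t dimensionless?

Balance the L exponent: (2)·n from D_c, plus −2·(1) + (0) = -2 from the rest, must sum to zero.
2n − 2 = 0, so n = 1.

1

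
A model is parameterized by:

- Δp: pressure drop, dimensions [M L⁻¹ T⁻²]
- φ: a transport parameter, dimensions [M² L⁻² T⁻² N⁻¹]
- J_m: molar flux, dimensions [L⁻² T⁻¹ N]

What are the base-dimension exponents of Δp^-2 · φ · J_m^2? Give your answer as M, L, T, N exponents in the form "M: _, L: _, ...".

Collect each base-dimension exponent across the product:
  M: −2·(1) + (2) + 2·(0) = 0
  L: −2·(-1) + (-2) + 2·(-2) = -4
  T: −2·(-2) + (-2) + 2·(-1) = 0
  N: −2·(0) + (-1) + 2·(1) = 1
So the dimensions are [L⁻⁴ N].

M: 0, L: -4, T: 0, N: 1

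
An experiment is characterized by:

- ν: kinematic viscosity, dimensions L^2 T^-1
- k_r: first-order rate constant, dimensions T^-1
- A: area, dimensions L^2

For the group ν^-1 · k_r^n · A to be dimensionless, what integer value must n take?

Balance the T exponent: (-1)·n from k_r, plus −(-1) + (0) = 1 from the rest, must sum to zero.
−n + 1 = 0, so n = 1.

1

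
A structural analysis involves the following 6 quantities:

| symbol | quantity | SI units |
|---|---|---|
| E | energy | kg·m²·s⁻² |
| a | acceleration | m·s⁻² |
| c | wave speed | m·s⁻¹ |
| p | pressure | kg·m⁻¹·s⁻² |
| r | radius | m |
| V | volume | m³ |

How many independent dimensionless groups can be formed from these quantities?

There are 6 variables and 3 base dimensions (M, L, T).
The dimension matrix has rank 3.
Independent dimensionless groups: 6 − 3 = 3.

3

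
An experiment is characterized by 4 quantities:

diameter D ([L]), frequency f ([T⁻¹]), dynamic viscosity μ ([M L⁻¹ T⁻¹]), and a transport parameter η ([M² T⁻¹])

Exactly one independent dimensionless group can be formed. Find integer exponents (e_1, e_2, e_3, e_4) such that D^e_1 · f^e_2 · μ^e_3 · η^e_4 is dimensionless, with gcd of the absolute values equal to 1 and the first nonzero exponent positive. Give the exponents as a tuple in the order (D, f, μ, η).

(2, -1, 2, -1)

M: e_1·(0) + e_2·(0) + e_3·(1) + e_4·(2) = 0
L: e_1·(1) + e_2·(0) + e_3·(-1) + e_4·(0) = 0
T: e_1·(0) + e_2·(-1) + e_3·(-1) + e_4·(-1) = 0
Solving this homogeneous linear system for the smallest-integer solution (first nonzero entry positive) gives (2, -1, 2, -1).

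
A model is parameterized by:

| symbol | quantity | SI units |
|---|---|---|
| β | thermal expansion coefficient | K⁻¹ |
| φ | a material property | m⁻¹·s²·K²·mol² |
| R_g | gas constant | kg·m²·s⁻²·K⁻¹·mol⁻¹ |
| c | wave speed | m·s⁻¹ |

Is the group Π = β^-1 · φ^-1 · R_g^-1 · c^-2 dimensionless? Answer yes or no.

no

Sum the exponent of each base dimension across the product:
  M: −[β]_M − [φ]_M − [R_g]_M − 2·[c]_M = −(0) − (0) − (1) − 2·(0) = -1
  L: −[β]_L − [φ]_L − [R_g]_L − 2·[c]_L = −(0) − (-1) − (2) − 2·(1) = -3
  T: −[β]_T − [φ]_T − [R_g]_T − 2·[c]_T = −(0) − (2) − (-2) − 2·(-1) = 2
  Θ: −[β]_Θ − [φ]_Θ − [R_g]_Θ − 2·[c]_Θ = −(-1) − (2) − (-1) − 2·(0) = 0
  N: −[β]_N − [φ]_N − [R_g]_N − 2·[c]_N = −(0) − (2) − (-1) − 2·(0) = -1
Net dimensions [M⁻¹ L⁻³ T² N⁻¹] ≠ [1] — not dimensionless.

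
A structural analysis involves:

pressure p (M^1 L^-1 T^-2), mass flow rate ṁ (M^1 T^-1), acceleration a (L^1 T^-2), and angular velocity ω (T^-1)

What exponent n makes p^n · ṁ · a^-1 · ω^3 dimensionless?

-1

Balance the M exponent: (1)·n from p, plus (1) − (0) + 3·(0) = 1 from the rest, must sum to zero.
n + 1 = 0, so n = -1.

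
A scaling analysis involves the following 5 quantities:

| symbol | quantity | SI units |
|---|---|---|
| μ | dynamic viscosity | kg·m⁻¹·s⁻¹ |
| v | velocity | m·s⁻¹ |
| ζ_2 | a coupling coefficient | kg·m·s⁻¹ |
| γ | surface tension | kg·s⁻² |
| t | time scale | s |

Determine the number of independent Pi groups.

There are 5 variables and 3 base dimensions (M, L, T).
The dimension matrix has rank 3.
Independent dimensionless groups: 5 − 3 = 2.

2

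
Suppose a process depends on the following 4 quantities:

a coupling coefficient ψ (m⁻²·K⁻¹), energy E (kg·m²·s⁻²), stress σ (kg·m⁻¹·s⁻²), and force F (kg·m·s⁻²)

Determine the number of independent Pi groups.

1

There are 4 variables and 4 base dimensions (M, L, T, Θ).
The dimension matrix has rank 3 (less than 4: the dimension vectors are linearly dependent).
Independent dimensionless groups: 4 − 3 = 1.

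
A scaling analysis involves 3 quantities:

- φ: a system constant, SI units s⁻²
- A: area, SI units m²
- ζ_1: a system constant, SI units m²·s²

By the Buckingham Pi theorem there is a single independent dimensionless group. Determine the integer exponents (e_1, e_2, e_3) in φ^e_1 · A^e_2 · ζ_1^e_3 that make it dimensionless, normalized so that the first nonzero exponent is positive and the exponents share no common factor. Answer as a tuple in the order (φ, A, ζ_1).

(1, -1, 1)

L: e_1·(0) + e_2·(2) + e_3·(2) = 0
T: e_1·(-2) + e_2·(0) + e_3·(2) = 0
Solving this homogeneous linear system for the smallest-integer solution (first nonzero entry positive) gives (1, -1, 1).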